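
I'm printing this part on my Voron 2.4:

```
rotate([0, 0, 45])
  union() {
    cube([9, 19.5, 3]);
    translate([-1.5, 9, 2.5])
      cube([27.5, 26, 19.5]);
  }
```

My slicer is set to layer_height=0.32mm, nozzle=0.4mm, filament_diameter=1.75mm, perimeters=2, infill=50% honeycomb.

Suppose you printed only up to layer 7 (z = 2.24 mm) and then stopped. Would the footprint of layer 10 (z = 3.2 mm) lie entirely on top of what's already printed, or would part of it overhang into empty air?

part overhangs

Compare the two slices. At z = 2.24: the cube is present — its section is the full 9×19.5 rectangle (area 175.50 mm²); the cube at (-1.5, 9) is not intersected at this z (z outside [2.5, 22]); Merging all regions: only the 9×19.5 cube is present, so the union is just that shape — area = 175.50 mm²; (rotated 45° about Z; rotation is an isometry so areas/perimeters/island counts are preserved). At z = 3.2: the cube is absent (z outside [0, 3]); the 27.5×26 cube at (-1.5, 9) contributes its full rectangle (area 715.00 mm²); Taking the union: only the 27.5×26 cube at (-1.5, 9) is present, so the union is just that shape — area = 715.00 mm²; (rotated 45° about Z; rotation is an isometry so areas/perimeters/island counts are preserved). Checking containment: at z = 3.2 the cross-section extends beyond the z = 2.24 cross-section by about 620.50 mm².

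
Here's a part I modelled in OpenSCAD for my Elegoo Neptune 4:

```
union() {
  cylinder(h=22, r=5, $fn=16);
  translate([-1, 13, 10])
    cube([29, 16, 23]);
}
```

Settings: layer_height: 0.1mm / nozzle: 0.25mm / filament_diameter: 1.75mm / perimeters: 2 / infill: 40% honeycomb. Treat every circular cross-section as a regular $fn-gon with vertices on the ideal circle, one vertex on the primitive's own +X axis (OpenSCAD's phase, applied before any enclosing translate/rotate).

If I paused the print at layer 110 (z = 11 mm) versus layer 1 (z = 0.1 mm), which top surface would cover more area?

Layer 110 (z = 11): the r=5 cylinder gives a regular 16-gon of circumradius 5 (constant along its height) (area = (16/2)·5.000²·sin(360°/16) = 76.54 mm²); the 29×16 cube at (-1, 13) contributes its full rectangle (area 464.00 mm²); Taking the union: the 2 present regions are separate (no shared area or edge), so areas and boundary lengths simply add and each stays a separate island — area = 540.54 mm². So its area = 540.54 mm². Layer 1 (z = 0.1): the r=5 cylinder contributes a regular 16-gon of circumradius 5 (area = (16/2)·5.000²·sin(360°/16) = 76.54 mm²); the cube at (-1, 13) is absent (z outside [10, 33]); Taking the union: only the r=5 cylinder is present, so the union is just that shape — area = 76.54 mm². So its area = 76.54 mm². Layer 110 is larger (540.54 vs 76.54 mm²).

layer 110 (z = 11 mm)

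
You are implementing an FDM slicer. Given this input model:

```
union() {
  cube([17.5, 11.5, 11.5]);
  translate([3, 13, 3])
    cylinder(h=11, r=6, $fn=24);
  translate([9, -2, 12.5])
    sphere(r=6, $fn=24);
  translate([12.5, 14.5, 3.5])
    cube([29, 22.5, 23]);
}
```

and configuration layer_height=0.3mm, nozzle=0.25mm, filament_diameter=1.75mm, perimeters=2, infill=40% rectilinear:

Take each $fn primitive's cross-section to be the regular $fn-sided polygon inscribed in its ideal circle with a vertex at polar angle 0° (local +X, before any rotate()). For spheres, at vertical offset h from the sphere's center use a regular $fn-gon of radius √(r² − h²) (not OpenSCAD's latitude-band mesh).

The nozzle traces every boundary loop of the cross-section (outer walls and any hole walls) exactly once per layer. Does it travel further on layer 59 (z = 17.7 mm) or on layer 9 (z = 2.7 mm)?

Layer 59 (z = 17.7): the cube is absent (z outside [0, 11.5]); the cylinder at (3, 13) does not reach this height (z outside [3, 14]); the sphere at (9, -2): section is a regular 24-gon, circumradius = √(r²−h²) = √(6²−5.2²) = 2.993 (perimeter = 2·24·2.993·sin(180°/24) = 18.75 mm); the cube at (12.5, 14.5) (footprint 29×22.5) is included at this height (perimeter 103.00 mm); Merging all regions: the 2 present regions are separate (no shared area or edge), so areas and boundary lengths simply add and each stays a separate island — boundary = 121.75 mm. So its perimeter = 121.75 mm. Layer 9 (z = 2.7): the cube (footprint 17.5×11.5) is included at this height (perimeter 58.00 mm); the cylinder at (3, 13) does not reach this height (z outside [3, 14]); the sphere at (9, -2) does not reach this height (|z−center|=9.800 > r=6); the cube at (12.5, 14.5) does not reach this height (z outside [3.5, 26.5]); Taking the union: only the 17.5×11.5 cube is present, so the union is just that shape — boundary = 58.00 mm. So its perimeter = 58.00 mm. Layer 59 is larger (121.75 vs 58.00 mm).

layer 59 (z = 17.7 mm)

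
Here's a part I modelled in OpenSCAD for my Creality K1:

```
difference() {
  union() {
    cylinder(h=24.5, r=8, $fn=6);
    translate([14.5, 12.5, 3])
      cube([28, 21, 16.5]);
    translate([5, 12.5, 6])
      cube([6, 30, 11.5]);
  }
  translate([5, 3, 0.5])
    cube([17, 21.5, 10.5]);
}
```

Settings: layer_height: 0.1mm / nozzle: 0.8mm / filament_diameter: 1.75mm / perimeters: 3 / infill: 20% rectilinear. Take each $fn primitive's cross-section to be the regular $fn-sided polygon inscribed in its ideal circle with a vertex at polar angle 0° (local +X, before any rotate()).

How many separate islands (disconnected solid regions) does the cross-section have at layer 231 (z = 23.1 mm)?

1

At z = 23.1 mm: the cylinder: section is a regular 6-gon, circumradius r=8; the cube at (14.5, 12.5) does not reach this height (z outside [3, 19.5]); the cube at (5, 12.5) is absent (z outside [6, 17.5]); Taking the union: only the r=8 cylinder is present, so the union is just that shape — 1 connected region; the cube at (5, 3) is not intersected at this z (z outside [0.5, 11]); Taking the first minus the rest: none of the subtracted shapes is present at this height, so that combined region is unchanged — 1 connected region. Overall, the cross-section is a single solid region. Island count = 1.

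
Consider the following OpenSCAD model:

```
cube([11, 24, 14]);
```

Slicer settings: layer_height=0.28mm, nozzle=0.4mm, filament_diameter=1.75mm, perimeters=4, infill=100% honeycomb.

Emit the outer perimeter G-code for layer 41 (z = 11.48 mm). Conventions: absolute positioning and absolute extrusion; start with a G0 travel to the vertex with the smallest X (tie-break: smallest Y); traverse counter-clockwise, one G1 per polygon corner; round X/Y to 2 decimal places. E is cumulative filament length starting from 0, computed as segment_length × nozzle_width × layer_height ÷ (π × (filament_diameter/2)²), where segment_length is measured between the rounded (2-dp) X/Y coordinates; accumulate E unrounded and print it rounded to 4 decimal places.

G0 X0.00 Y0.00 Z11.48
G1 X11.00 Y0.00 E0.5122
G1 X11.00 Y24.00 E1.6297
G1 X0.00 Y24.00 E2.1420
G1 X0.00 Y0.00 E3.2595

At z = 11.48 mm: the cube is present — its section is the full 11×24 rectangle. The outline is a single polygon with 4 vertices. Extrusion per mm of travel: 0.4 × 0.28 / (π × 0.875²) = 0.046564. Accumulating E over each segment gives final E = 3.2595.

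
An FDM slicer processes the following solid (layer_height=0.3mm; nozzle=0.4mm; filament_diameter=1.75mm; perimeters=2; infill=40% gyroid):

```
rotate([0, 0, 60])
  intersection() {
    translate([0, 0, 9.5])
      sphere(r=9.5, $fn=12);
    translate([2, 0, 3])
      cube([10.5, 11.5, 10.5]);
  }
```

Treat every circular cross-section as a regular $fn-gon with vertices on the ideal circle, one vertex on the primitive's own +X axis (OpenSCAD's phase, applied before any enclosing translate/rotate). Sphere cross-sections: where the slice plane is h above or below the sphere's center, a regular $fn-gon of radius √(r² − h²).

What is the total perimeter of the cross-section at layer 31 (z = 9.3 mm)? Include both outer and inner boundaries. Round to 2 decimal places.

29.14 mm

At z = 9.3 mm: the r=9.5 sphere slices to a regular 12-gon of circumradius 9.498 (√(r²−h²) with h=0.2 from center) (perimeter = 2·12·9.498·sin(180°/12) = 59.00 mm); the cube at (2, 0) is present — its section is the full 10.5×11.5 rectangle (perimeter 44.00 mm); After intersecting: the 10.5×11.5 cube at (2, 0) partially overlaps the r=9.5 sphere; clipping to the common part keeps 49.20 mm² — boundary = 29.14 mm; (rotated 60° about Z; rotation is an isometry so areas/perimeters/island counts are preserved). Overall, the cross-section is a single solid region. Total boundary length (outer) = 29.14 mm.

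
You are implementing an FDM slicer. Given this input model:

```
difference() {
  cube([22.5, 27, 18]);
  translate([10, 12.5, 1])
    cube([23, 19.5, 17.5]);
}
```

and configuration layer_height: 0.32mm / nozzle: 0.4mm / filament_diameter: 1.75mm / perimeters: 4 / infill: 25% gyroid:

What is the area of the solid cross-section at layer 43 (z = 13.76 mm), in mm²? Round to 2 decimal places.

At z = 13.76 mm: the cube (footprint 22.5×27) is included at this height (area 607.50 mm²); the 23×19.5 cube at (10, 12.5) contributes its full rectangle (area 448.50 mm²); Subtracting the remaining from the first: starting from the 22.5×27 cube (607.50 mm²), the 23×19.5 cube at (10, 12.5) partially overlaps it — only the 181.25 mm² overlap (of its 448.50 mm²) is removed, clipping the outline — area = 426.25 mm². Overall, the cross-section is a single solid region. Net area = 426.25 mm².

426.25 mm²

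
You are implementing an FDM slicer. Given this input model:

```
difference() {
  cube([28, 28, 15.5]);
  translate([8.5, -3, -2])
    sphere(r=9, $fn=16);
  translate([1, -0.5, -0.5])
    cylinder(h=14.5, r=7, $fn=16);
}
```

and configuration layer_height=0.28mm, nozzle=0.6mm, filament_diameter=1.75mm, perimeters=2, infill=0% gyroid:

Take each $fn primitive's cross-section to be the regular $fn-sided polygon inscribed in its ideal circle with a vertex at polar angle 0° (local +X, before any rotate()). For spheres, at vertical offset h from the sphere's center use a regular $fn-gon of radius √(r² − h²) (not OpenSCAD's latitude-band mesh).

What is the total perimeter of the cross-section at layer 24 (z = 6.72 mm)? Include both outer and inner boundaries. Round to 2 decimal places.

At z = 6.72 mm: the cube (footprint 28×28) is included at this height (perimeter 112.00 mm); the r=9 sphere at (8.5, -3) contributes a regular 16-gon of circumradius √(9²−8.72²) = 2.227 (perimeter = 2·16·2.227·sin(180°/16) = 13.91 mm); the cylinder at (1, -0.5): section is a regular 16-gon, circumradius r=7 (perimeter = 2·16·7.000·sin(180°/16) = 43.70 mm); Taking the first minus the rest: starting from the 28×28 cube, the r=9 sphere at (8.5, -3) misses the remaining region (no effect); the r=7 cylinder at (1, -0.5) partially overlaps it — only the 40.43 mm² overlap (of its 150.01 mm²) is removed, clipping the outline — boundary = 109.23 mm. Overall, the cross-section is a single solid region. Total boundary length (outer) = 109.23 mm.

109.23 mm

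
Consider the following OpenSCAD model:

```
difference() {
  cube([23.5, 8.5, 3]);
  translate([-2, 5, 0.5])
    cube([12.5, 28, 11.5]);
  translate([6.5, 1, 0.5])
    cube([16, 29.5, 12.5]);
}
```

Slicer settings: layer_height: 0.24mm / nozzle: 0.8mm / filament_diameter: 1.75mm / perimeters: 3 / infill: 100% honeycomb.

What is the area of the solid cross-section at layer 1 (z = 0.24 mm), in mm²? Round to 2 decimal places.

At z = 0.24 mm: the 23.5×8.5 cube contributes its full rectangle (area 199.75 mm²); the cube at (-2, 5) is not intersected at this z (z outside [0.5, 12]); the cube at (6.5, 1) is absent (z outside [0.5, 13]); After the difference (first − rest): none of the subtracted shapes is present at this height, so the 23.5×8.5 cube is unchanged — area = 199.75 mm². Overall, the cross-section is a single solid region. Net area = 199.75 mm².

199.75 mm²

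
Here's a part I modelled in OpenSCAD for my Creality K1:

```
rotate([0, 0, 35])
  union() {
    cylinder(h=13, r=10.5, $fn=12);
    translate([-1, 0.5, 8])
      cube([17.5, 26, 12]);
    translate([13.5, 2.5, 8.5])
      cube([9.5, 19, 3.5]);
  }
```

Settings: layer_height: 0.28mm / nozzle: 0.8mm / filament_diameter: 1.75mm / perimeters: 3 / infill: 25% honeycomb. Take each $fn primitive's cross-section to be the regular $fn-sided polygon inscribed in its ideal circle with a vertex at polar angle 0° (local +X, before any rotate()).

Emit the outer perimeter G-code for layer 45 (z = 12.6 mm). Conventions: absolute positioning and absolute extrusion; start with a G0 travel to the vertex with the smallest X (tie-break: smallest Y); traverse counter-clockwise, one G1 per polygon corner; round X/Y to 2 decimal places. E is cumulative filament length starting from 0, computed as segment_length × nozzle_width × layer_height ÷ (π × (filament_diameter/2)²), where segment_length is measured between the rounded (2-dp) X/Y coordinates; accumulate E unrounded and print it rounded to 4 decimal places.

G0 X-16.02 Y21.13 Z12.60
G1 X-6.69 Y7.81 E1.5145
G1 X-9.52 Y4.44 E1.9243
G1 X-10.46 Y-0.92 E2.4311
G1 X-8.60 Y-6.02 E2.9367
G1 X-4.44 Y-9.52 E3.4430
G1 X0.92 Y-10.46 E3.9498
G1 X6.02 Y-8.60 E4.4553
G1 X9.52 Y-4.44 E4.9616
G1 X10.46 Y0.92 E5.4684
G1 X8.60 Y6.02 E5.9739
G1 X8.20 Y6.36 E6.0228
G1 X13.23 Y9.87 E6.5940
G1 X-1.68 Y31.17 E9.0154
G1 X-16.02 Y21.13 E10.6456

At z = 12.6 mm: the r=10.5 cylinder gives a regular 12-gon of circumradius 10.5 (constant along its height); the 17.5×26 cube at (-1, 0.5) contributes its full rectangle; the cube at (13.5, 2.5) is absent (z outside [8.5, 12]); Taking the union: the regions partially overlap (shared area 87.34 mm²), so overlapping operands fuse into one piece — 1 connected region; (whole slice rotated 35° about Z — lengths, areas and connectivity unchanged). The outline is a single polygon with 14 vertices. Extrusion per mm of travel: 0.8 × 0.28 / (π × 0.875²) = 0.093128. Accumulating E over each segment gives final E = 10.6456.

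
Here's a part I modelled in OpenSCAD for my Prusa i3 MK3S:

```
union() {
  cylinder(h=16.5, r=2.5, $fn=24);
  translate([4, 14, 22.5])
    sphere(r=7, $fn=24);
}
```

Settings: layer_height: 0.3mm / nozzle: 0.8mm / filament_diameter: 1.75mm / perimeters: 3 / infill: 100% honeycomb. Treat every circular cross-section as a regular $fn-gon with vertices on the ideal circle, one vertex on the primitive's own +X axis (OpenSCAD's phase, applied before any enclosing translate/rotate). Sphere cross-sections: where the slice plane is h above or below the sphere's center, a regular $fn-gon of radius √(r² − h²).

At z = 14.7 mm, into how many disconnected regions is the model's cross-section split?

At z = 14.7 mm: the r=2.5 cylinder contributes a regular 24-gon of circumradius 2.5; the sphere at (4, 14) is not intersected at this z (|z−center|=7.800 > r=7); Taking the union: only the r=2.5 cylinder is present, so the union is just that shape — 1 connected region. The result has 1 disconnected region.

1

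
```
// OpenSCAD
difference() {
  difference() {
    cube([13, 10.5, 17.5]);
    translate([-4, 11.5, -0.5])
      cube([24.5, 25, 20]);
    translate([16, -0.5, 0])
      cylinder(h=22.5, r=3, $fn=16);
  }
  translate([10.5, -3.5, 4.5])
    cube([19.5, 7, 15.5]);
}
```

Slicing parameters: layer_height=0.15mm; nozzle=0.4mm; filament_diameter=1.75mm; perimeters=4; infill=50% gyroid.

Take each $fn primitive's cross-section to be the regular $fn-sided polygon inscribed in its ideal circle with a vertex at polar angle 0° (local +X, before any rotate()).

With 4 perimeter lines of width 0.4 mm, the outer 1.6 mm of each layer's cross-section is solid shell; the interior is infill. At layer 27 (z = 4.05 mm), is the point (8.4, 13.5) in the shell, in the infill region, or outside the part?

outside

At z = 4.05 mm: the cube is present — its section is the full 13×10.5 rectangle; the cube at (-4, 11.5) is present — its section is the full 24.5×25 rectangle; the cylinder at (16, -0.5): section is a regular 16-gon, circumradius r=3; Subtracting the remaining from the first: starting from the 13×10.5 cube, the 24.5×25 cube at (-4, 11.5) misses the remaining region (no effect); the r=3 cylinder at (16, -0.5) misses the remaining region (no effect) — 1 connected region; the cube at (10.5, -3.5) is absent (z outside [4.5, 20]); Taking the first minus the rest: none of the subtracted shapes is present at this height, so that combined region is unchanged — 1 connected region. Overall, the cross-section is a single solid region. The nearest boundary edge runs (0.00, 10.50)→(13.00, 10.50); distance from the point to it = 3.00 mm. The point is not inside any of the regions above, so it lies outside the cross-section (3.00 mm from the nearest boundary).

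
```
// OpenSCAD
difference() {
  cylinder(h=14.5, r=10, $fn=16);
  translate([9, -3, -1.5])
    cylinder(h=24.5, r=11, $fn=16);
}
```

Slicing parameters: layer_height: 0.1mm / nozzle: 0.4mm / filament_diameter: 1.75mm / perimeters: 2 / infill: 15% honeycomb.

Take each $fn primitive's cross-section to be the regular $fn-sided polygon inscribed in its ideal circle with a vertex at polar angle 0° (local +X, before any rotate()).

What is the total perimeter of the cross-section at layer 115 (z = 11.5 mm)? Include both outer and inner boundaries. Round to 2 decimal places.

At z = 11.5 mm: the r=10 cylinder contributes a regular 16-gon of circumradius 10 (perimeter = 2·16·10.000·sin(180°/16) = 62.43 mm); the r=11 cylinder at (9, -3) contributes a regular 16-gon of circumradius 11 (perimeter = 2·16·11.000·sin(180°/16) = 68.67 mm); Taking the first minus the rest: starting from the r=10 cylinder, the r=11 cylinder at (9, -3) partially overlaps it — only the 147.52 mm² overlap (of its 370.44 mm²) is removed, clipping the outline — boundary = 60.95 mm. Overall, the cross-section is a single solid region. Total boundary length (outer) = 60.95 mm.

60.95 mm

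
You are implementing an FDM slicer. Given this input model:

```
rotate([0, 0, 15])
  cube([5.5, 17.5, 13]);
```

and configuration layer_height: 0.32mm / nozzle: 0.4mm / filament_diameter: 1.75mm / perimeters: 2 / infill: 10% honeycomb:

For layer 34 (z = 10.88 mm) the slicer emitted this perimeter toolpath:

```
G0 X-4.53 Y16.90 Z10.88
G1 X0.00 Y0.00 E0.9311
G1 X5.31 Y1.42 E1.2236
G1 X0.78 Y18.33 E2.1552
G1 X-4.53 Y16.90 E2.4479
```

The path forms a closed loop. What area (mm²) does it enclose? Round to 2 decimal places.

Apply the shoelace formula to the sequence of (X, Y) vertices; enclosed area = 96.22 mm².

96.22 mm²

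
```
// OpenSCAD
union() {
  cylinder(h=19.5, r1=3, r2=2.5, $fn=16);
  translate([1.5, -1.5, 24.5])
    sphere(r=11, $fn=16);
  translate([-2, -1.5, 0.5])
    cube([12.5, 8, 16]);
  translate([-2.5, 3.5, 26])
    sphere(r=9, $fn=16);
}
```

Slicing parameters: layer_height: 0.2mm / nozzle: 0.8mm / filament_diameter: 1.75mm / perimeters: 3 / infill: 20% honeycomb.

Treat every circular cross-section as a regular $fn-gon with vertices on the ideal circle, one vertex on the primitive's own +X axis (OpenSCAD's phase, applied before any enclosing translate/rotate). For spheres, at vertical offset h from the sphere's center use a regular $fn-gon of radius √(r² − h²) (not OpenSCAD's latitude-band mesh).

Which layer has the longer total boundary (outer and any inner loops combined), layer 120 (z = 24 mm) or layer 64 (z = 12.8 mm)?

Layer 120 (z = 24): the cone is not intersected at this z (z outside [0, 19.5]); the r=11 sphere at (1.5, -1.5) contributes a regular 16-gon of circumradius √(11²−0.5²) = 10.989 (perimeter = 2·16·10.989·sin(180°/16) = 68.60 mm); the cube at (-2, -1.5) does not reach this height (z outside [0.5, 16.5]); the r=9 sphere at (-2.5, 3.5) contributes a regular 16-gon of circumradius √(9²−2²) = 8.775 (perimeter = 2·16·8.775·sin(180°/16) = 54.78 mm); Combining (union): the regions partially overlap (shared area 172.30 mm²), so the edge portions inside another operand are dropped and the merged outline is re-measured after clipping — boundary = 75.55 mm. So its perimeter = 75.55 mm. Layer 64 (z = 12.8): the cone (r1=3→r2=2.5) has section circumradius 2.672 here — a regular 16-gon (perimeter = 2·16·2.672·sin(180°/16) = 16.68 mm); the sphere at (1.5, -1.5) does not reach this height (|z−center|=11.700 > r=11); the cube at (-2, -1.5) is present — its section is the full 12.5×8 rectangle (perimeter 41.00 mm); the sphere at (-2.5, 3.5) does not reach this height (|z−center|=13.200 > r=9); Taking the union: the regions partially overlap (shared area 16.91 mm²), so the edge portions inside another operand are dropped and the merged outline is re-measured after clipping — boundary = 42.24 mm. So its perimeter = 42.24 mm. Layer 120 is larger (75.55 vs 42.24 mm).

layer 120 (z = 24 mm)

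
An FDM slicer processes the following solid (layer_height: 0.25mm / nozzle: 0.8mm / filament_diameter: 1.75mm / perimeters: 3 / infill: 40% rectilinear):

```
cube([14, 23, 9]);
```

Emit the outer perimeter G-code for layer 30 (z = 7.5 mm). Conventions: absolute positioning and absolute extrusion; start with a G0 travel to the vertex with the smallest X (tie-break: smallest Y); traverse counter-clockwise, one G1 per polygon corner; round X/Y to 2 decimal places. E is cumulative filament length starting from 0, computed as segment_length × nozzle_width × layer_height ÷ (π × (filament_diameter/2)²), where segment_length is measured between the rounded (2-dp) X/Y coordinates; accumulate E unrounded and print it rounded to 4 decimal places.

G0 X0.00 Y0.00 Z7.50
G1 X14.00 Y0.00 E1.1641
G1 X14.00 Y23.00 E3.0766
G1 X0.00 Y23.00 E4.2407
G1 X0.00 Y0.00 E6.1531

At z = 7.5 mm: the cube is present — its section is the full 14×23 rectangle. The outline is a single polygon with 4 vertices. Extrusion per mm of travel: 0.8 × 0.25 / (π × 0.875²) = 0.083150. Accumulating E over each segment gives final E = 6.1531.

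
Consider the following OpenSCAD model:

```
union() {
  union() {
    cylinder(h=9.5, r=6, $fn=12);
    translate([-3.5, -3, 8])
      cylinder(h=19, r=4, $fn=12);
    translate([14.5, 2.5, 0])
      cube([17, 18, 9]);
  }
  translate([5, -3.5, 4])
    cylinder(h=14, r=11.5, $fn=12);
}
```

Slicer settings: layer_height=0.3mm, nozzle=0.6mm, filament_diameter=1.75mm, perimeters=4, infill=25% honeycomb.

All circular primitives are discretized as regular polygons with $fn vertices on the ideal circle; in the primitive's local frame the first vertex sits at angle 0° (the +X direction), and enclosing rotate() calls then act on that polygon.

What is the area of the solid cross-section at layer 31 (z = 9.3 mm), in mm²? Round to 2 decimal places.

405.96 mm²

At z = 9.3 mm: the r=6 cylinder contributes a regular 12-gon of circumradius 6 (area = (12/2)·6.000²·sin(360°/12) = 108.00 mm²); the cylinder at (-3.5, -3): section is a regular 12-gon, circumradius r=4 (area = (12/2)·4.000²·sin(360°/12) = 48.00 mm²); the cube at (14.5, 2.5) is not intersected at this z (z outside [0, 9]); Merging all regions: the regions partially overlap — summed areas 156.00 mm² minus the doubly-counted overlap 30.11 mm² gives 125.89 mm² — area = 125.89 mm²; the cylinder at (5, -3.5): section is a regular 12-gon, circumradius r=11.5 (area = (12/2)·11.500²·sin(360°/12) = 396.75 mm²); Combining (union): the regions partially overlap — summed areas 522.64 mm² minus the doubly-counted overlap 116.67 mm² gives 405.96 mm² — area = 405.96 mm². Overall, the cross-section is a single solid region. Net area = 405.96 mm².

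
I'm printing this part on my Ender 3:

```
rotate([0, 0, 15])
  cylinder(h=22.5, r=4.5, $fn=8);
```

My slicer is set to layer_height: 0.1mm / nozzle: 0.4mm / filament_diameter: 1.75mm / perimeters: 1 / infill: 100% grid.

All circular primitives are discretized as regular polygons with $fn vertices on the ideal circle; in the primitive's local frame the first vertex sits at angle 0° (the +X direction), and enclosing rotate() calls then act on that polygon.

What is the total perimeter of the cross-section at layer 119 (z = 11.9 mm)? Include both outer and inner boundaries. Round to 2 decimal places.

At z = 11.9 mm: the r=4.5 cylinder gives a regular 8-gon of circumradius 4.5 (constant along its height) (perimeter = 2·8·4.500·sin(180°/8) = 27.55 mm); (rotated 15° about Z; rotation is an isometry so areas/perimeters/island counts are preserved). Overall, the cross-section is a single solid region. Total boundary length (outer) = 27.55 mm.

27.55 mm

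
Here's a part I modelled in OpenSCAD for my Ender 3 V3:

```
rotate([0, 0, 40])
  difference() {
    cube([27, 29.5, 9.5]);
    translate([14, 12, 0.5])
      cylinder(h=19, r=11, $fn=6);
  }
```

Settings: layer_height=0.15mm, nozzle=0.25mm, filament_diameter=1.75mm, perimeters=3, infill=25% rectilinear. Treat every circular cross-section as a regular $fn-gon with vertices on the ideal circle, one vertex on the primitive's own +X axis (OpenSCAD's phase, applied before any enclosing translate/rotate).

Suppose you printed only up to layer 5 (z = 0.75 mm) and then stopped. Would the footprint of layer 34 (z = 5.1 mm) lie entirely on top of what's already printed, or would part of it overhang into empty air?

entirely on top

Compare the two slices. At z = 0.75: the cube (footprint 27×29.5) is included at this height (area 796.50 mm²); the r=11 cylinder at (14, 12) contributes a regular 6-gon of circumradius 11 (area = (6/2)·11.000²·sin(360°/6) = 314.37 mm²); Subtracting the remaining from the first: starting from the 27×29.5 cube (796.50 mm²), the r=11 cylinder at (14, 12) lies wholly inside it (removes its full 314.37 mm² and its 66.00 mm outline becomes a hole wall) — area = 482.13 mm²; (rotated 40° about Z; rotation is an isometry so areas/perimeters/island counts are preserved). At z = 5.1: the cube (footprint 27×29.5) is included at this height (area 796.50 mm²); the r=11 cylinder at (14, 12) gives a regular 6-gon of circumradius 11 (constant along its height) (area = (6/2)·11.000²·sin(360°/6) = 314.37 mm²); After the difference (first − rest): starting from the 27×29.5 cube (796.50 mm²), the r=11 cylinder at (14, 12) lies wholly inside it (removes its full 314.37 mm² and its 66.00 mm outline becomes a hole wall) — area = 482.13 mm²; (rotated 40° about Z; rotation is an isometry so areas/perimeters/island counts are preserved). Checking containment: the cross-section at z = 5.1 is a subset of the cross-section at z = 0.75.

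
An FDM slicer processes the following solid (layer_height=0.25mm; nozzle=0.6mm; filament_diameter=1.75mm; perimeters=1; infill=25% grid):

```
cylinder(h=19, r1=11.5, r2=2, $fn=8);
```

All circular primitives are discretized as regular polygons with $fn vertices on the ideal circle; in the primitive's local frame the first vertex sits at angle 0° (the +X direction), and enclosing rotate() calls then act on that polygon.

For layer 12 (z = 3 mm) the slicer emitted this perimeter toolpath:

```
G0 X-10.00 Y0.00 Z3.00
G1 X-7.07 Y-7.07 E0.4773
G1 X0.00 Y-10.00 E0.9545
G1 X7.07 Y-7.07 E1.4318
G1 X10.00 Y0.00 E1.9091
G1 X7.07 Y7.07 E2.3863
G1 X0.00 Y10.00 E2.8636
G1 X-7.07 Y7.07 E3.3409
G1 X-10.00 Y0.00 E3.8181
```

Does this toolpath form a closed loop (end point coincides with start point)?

yes

Start point (G0): (-10.00, 0.00). End point (last G1): the path returns to the start — closed.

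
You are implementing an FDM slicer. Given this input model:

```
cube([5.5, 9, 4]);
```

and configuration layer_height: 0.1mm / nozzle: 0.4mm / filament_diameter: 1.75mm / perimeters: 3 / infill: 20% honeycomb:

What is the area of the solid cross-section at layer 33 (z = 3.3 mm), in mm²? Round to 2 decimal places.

49.50 mm²

At z = 3.3 mm: the 5.5×9 cube contributes its full rectangle (area 49.50 mm²). Overall, the cross-section is a single solid region. Net area = 49.50 mm².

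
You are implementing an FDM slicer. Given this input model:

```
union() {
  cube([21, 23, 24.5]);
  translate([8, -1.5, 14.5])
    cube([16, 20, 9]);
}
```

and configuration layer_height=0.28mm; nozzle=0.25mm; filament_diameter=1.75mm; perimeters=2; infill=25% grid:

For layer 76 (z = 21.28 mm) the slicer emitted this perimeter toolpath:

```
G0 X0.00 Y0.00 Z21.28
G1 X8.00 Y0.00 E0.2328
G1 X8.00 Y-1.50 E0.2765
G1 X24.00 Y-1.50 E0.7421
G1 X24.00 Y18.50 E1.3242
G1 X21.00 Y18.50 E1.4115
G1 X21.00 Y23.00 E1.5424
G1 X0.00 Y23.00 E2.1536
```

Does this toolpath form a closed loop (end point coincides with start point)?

no

Start point (G0): (0.00, 0.00). End point (last G1): the path does not return to the start — open.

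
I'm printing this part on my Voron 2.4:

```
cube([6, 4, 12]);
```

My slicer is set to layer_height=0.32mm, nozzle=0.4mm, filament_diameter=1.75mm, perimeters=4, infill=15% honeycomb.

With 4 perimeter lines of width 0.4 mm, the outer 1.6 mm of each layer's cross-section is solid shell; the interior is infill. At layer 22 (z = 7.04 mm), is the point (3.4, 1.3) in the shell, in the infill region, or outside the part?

At z = 7.04 mm: the cube (footprint 6×4) is included at this height. Overall, the cross-section is a single solid region. The nearest boundary edge runs (0.00, 0.00)→(6.00, 0.00); distance from the point to it = 1.30 mm. The point is inside the cross-section, 1.30 mm from the nearest boundary — within the 1.6 mm shell band (4 × 0.4).

shell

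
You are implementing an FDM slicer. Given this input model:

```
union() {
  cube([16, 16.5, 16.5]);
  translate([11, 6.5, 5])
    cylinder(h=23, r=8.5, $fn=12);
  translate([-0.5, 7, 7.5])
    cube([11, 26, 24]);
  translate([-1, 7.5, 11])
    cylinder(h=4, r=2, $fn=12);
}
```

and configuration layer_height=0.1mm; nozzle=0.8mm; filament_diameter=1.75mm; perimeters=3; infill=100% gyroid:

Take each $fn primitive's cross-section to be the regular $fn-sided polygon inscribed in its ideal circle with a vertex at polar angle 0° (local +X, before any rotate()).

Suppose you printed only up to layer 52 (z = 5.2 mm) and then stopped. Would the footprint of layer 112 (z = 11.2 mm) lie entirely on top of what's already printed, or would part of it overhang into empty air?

Compare the two slices. At z = 5.2: the cube (footprint 16×16.5) is included at this height (area 264.00 mm²); the r=8.5 cylinder at (11, 6.5) gives a regular 12-gon of circumradius 8.5 (constant along its height) (area = (12/2)·8.500²·sin(360°/12) = 216.75 mm²); the cube at (-0.5, 7) does not reach this height (z outside [7.5, 31.5]); the cylinder at (-1, 7.5) is not intersected at this z (z outside [11, 15]); Merging all regions: the regions partially overlap — summed areas 480.75 mm² minus the doubly-counted overlap 173.37 mm² gives 307.38 mm² — area = 307.38 mm². At z = 11.2: the 16×16.5 cube contributes its full rectangle (area 264.00 mm²); the r=8.5 cylinder at (11, 6.5) gives a regular 12-gon of circumradius 8.5 (constant along its height) (area = (12/2)·8.500²·sin(360°/12) = 216.75 mm²); the 11×26 cube at (-0.5, 7) contributes its full rectangle (area 286.00 mm²); the r=2 cylinder at (-1, 7.5) contributes a regular 12-gon of circumradius 2 (area = (12/2)·2.000²·sin(360°/12) = 12.00 mm²); Merging all regions: the regions partially overlap — summed areas 778.75 mm² minus the doubly-counted overlap 276.54 mm² gives 502.21 mm² — area = 502.21 mm². Checking containment: at z = 11.2 the cross-section extends beyond the z = 5.2 cross-section by about 194.83 mm².

part overhangs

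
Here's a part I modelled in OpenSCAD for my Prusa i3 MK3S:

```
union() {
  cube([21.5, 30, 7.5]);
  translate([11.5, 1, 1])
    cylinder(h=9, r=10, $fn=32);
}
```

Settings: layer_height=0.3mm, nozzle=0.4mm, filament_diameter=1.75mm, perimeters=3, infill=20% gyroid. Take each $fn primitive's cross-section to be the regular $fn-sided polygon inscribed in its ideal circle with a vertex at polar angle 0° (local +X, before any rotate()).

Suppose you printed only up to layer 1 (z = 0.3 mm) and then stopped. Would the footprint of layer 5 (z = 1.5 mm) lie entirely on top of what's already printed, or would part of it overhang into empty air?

part overhangs

Compare the two slices. At z = 0.3: the 21.5×30 cube contributes its full rectangle (area 645.00 mm²); the cylinder at (11.5, 1) does not reach this height (z outside [1, 10]); Taking the union: only the 21.5×30 cube is present, so the union is just that shape — area = 645.00 mm². At z = 1.5: the 21.5×30 cube contributes its full rectangle (area 645.00 mm²); the r=10 cylinder at (11.5, 1) contributes a regular 32-gon of circumradius 10 (area = (32/2)·10.000²·sin(360°/32) = 312.14 mm²); Combining (union): the regions partially overlap — summed areas 957.14 mm² minus the doubly-counted overlap 175.97 mm² gives 781.17 mm² — area = 781.17 mm². Checking containment: at z = 1.5 the cross-section extends beyond the z = 0.3 cross-section by about 136.17 mm².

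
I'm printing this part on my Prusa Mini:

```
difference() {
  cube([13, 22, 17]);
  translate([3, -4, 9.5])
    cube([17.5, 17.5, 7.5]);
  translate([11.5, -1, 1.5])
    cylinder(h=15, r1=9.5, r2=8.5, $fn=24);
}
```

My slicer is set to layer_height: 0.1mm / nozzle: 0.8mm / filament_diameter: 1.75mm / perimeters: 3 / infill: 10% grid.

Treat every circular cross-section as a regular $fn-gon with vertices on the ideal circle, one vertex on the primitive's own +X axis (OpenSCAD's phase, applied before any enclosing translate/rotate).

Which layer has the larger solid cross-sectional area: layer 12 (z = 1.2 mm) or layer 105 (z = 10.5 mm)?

layer 12 (z = 1.2 mm)

Layer 12 (z = 1.2): the cube is present — its section is the full 13×22 rectangle (area 286.00 mm²); the cube at (3, -4) is not intersected at this z (z outside [9.5, 17]); the cone at (11.5, -1) is not intersected at this z (z outside [1.5, 16.5]); After the difference (first − rest): none of the subtracted shapes is present at this height, so the 13×22 cube is unchanged — area = 286.00 mm². So its area = 286.00 mm². Layer 105 (z = 10.5): the cube is present — its section is the full 13×22 rectangle (area 286.00 mm²); the cube at (3, -4) is present — its section is the full 17.5×17.5 rectangle (area 306.25 mm²); the cone at (11.5, -1): at t=0.600 of its height the radius interpolates to r₁+(r₂−r₁)t = 8.900, giving a regular 24-gon of that circumradius (area = (24/2)·8.900²·sin(360°/24) = 246.01 mm²); Taking the first minus the rest: starting from the 13×22 cube (286.00 mm²), the 17.5×17.5 cube at (3, -4) partially overlaps it — only the 135.00 mm² overlap (of its 306.25 mm²) is removed, clipping the outline; the cone at (11.5, -1) partially overlaps it — only the 0.25 mm² overlap (of its 246.01 mm²) is removed, clipping the outline — area = 150.75 mm². So its area = 150.75 mm². Layer 12 is larger (286.00 vs 150.75 mm²).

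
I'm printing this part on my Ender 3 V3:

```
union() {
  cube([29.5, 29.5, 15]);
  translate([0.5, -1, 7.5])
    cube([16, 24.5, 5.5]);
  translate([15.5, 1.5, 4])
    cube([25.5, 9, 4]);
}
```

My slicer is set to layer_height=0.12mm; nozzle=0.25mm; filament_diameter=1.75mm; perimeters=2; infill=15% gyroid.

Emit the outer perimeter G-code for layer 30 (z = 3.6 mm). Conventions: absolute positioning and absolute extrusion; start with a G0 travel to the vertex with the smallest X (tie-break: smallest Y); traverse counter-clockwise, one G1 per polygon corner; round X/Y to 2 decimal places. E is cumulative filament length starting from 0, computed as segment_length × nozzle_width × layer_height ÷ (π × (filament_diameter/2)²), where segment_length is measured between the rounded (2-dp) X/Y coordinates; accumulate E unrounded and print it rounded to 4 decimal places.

G0 X0.00 Y0.00 Z3.60
G1 X29.50 Y0.00 E0.3679
G1 X29.50 Y29.50 E0.7359
G1 X0.00 Y29.50 E1.1038
G1 X0.00 Y0.00 E1.4718

At z = 3.6 mm: the cube is present — its section is the full 29.5×29.5 rectangle; the cube at (0.5, -1) is absent (z outside [7.5, 13]); the cube at (15.5, 1.5) is not intersected at this z (z outside [4, 8]); Merging all regions: only the 29.5×29.5 cube is present, so the union is just that shape — 1 connected region. The outline is a single polygon with 4 vertices. Extrusion per mm of travel: 0.25 × 0.12 / (π × 0.875²) = 0.012473. Accumulating E over each segment gives final E = 1.4718.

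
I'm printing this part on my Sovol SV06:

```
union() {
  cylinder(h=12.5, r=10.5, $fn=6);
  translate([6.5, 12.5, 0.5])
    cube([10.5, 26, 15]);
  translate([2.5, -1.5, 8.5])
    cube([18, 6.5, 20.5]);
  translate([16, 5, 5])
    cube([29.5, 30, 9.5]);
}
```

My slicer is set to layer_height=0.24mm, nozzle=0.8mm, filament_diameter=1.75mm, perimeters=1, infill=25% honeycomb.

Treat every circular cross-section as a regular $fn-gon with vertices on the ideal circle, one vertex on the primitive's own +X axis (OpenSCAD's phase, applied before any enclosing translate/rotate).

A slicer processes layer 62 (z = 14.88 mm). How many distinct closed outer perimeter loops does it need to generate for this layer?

2

At z = 14.88 mm: the cylinder does not reach this height (z outside [0, 12.5]); the cube at (6.5, 12.5) is present — its section is the full 10.5×26 rectangle; the cube at (2.5, -1.5) (footprint 18×6.5) is included at this height; the cube at (16, 5) does not reach this height (z outside [5, 14.5]); Combining (union): the 2 present regions are separate (no shared area or edge), so areas and boundary lengths simply add and each stays a separate island — 2 connected regions. The result has 2 disconnected regions.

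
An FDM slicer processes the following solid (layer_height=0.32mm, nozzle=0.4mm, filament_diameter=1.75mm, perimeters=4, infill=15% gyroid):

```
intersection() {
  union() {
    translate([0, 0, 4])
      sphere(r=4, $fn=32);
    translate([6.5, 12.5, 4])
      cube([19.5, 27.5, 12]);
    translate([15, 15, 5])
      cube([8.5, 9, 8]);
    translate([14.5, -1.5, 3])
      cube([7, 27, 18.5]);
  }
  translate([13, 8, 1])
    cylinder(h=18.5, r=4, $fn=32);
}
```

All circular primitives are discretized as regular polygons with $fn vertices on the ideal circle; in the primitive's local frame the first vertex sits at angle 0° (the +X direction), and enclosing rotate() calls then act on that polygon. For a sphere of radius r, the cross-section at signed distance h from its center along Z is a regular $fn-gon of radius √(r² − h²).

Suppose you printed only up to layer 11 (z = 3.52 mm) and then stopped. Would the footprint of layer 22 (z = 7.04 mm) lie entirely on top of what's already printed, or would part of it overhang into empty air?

entirely on top

Compare the two slices. At z = 3.52: the r=4 sphere slices to a regular 32-gon of circumradius 3.971 (√(r²−h²) with h=0.48 from center) (area = (32/2)·3.971²·sin(360°/32) = 49.22 mm²); the cube at (6.5, 12.5) is absent (z outside [4, 16]); the cube at (15, 15) does not reach this height (z outside [5, 13]); the cube at (14.5, -1.5) (footprint 7×27) is included at this height (area 189.00 mm²); Combining (union): the 2 present regions are separate (no shared area or edge), so areas and boundary lengths simply add and each stays a separate island — area = 238.22 mm²; the r=4 cylinder at (13, 8) contributes a regular 32-gon of circumradius 4 (area = (32/2)·4.000²·sin(360°/32) = 49.94 mm²); Keeping only the common overlap: the r=4 cylinder at (13, 8) partially overlaps that combined region; clipping to the common part keeps 13.30 mm² — area = 13.30 mm². At z = 7.04: the sphere: section is a regular 32-gon, circumradius = √(r²−h²) = √(4²−3.04²) = 2.600 (area = (32/2)·2.600²·sin(360°/32) = 21.10 mm²); the 19.5×27.5 cube at (6.5, 12.5) contributes its full rectangle (area 536.25 mm²); the cube at (15, 15) (footprint 8.5×9) is included at this height (area 76.50 mm²); the cube at (14.5, -1.5) is present — its section is the full 7×27 rectangle (area 189.00 mm²); Taking the union: the regions partially overlap — summed areas 822.85 mm² minus the doubly-counted overlap 167.50 mm² gives 655.35 mm² — area = 655.35 mm²; the r=4 cylinder at (13, 8) gives a regular 32-gon of circumradius 4 (constant along its height) (area = (32/2)·4.000²·sin(360°/32) = 49.94 mm²); Keeping only the common overlap: the r=4 cylinder at (13, 8) partially overlaps that combined region; clipping to the common part keeps 13.30 mm² — area = 13.30 mm². Checking containment: the cross-section at z = 7.04 is a subset of the cross-section at z = 3.52.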